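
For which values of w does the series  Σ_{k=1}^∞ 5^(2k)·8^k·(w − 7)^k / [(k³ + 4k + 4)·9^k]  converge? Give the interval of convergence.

The ratio of consecutive coefficients is [(k³ + 4k + 4)/((k+1)³ + 4(k+1) + 4)] · 25·8/9 → 200/9.
Hence the series converges for |w − 7| < 1/(200/9) = 9/200, so the radius of convergence is 9/200.
At w = 1409/200: the series is dominated by a constant times Σ 1/k³, which converges (p = 3 > 1).
When w = 1391/200, the terms are on the order of 1/k³, so the series converges absolutely by comparison with the p-series (p = 3 > 1).

[1391/200, 1409/200]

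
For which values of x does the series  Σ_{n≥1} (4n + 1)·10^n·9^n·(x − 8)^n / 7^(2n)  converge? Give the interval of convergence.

The ratio of consecutive coefficients is [(4(n+1) + 1)/(4n + 1)] · 10·9/49 → 90/49.
The series converges when 90/49 · |x − 8| < 1, giving R = 49/90.
When x = 769/90, the n-th term does not approach 0; divergence by the term test.
At x = 671/90: the terms do not tend to 0, so the series diverges.

(671/90, 769/90)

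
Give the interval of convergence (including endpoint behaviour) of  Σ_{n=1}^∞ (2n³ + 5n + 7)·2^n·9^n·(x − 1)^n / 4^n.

(7/9, 11/9)

Ratio test: |a_{n+1}/a_n| = [(2(n+1)³ + 5(n+1) + 7)/(2n³ + 5n + 7)] · 2·9/4 → 9/2 as n → ∞.
Convergence for |x − 1| · 9/2 < 1, i.e. |x − 1| < 2/9. So R = 2/9.
Check x = 11/9: the terms do not tend to 0, so the series diverges.
At x = 7/9: the n-th term does not approach 0; divergence by the term test.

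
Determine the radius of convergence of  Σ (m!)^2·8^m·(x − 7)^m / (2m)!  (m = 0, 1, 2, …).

R = 1/2

Apply the ratio test: |a_{m+1}| / |a_m| = (m+1)²/[(2m+1)·(2m+2)] · 8, which tends to 2 as m → ∞.
The series converges when 2 · |x − 7| < 1, giving R = 1/2.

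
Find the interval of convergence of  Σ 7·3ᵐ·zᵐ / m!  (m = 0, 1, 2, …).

Ratio test: |a_{m+1}/a_m| = 7/7 · 3 · 1/(m+1) → 0 as m → ∞.
Since the limit is 0 < 1 for every z, the series converges on all of ℝ and R = ∞.

(−∞, ∞)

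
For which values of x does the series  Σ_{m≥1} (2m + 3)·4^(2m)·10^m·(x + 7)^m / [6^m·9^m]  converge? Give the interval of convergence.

Apply the ratio test: |a_{m+1}| / |a_m| = [(2(m+1) + 3)/(2m + 3)] · 16·10/(6·9), which tends to 80/27 as m → ∞.
The series converges when 80/27 · |x + 7| < 1, giving R = 27/80.
Check x = -533/80: the terms have absolute value of order m, which does not tend to 0, so the series diverges by the divergence test.
When x = -587/80, the terms do not tend to 0, so the series diverges.

(-587/80, -533/80)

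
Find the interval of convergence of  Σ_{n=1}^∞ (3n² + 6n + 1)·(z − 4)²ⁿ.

(3, 5)

The ratio of consecutive coefficients is (3(n+1)² + 6(n+1) + 1)/(3n² + 6n + 1) → 1.
Since the exponent of (z − 4) increases by 2 each term, convergence requires |z − 4|² < 1, hence R = 1.
When z = 5, the terms have absolute value of order n², which does not tend to 0, so the series diverges by the divergence test.
When z = 3, the terms do not tend to 0, so the series diverges.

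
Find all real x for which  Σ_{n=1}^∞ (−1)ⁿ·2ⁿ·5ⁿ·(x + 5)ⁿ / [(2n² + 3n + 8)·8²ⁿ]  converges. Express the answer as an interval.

[-57/5, 7/5]

Apply the ratio test: |a_{n+1}| / |a_n| = [(2n² + 3n + 8)/(2(n+1)² + 3(n+1) + 8)] · 2·5/64, which tends to 5/32 as n → ∞.
Thus R = 1/(5/32) = 32/5.
At x = 7/5: the terms are on the order of 1/n², so the series converges absolutely by comparison with the p-series (p = 2 > 1).
Check x = -57/5: the terms are on the order of 1/n², so the series converges absolutely by comparison with the p-series (p = 2 > 1).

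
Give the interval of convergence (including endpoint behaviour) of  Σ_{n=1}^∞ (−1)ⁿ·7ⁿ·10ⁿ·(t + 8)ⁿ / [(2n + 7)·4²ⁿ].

Apply the ratio test: |a_{n+1}| / |a_n| = [(2n + 7)/(2(n+1) + 7)] · 7·10/16, which tends to 35/8 as n → ∞.
Hence the series converges for |t + 8| < 1/(35/8) = 8/35, so the radius of convergence is 8/35.
Endpoint t = -272/35: an alternating series whose terms decrease to 0 in absolute value, so it converges by the Leibniz criterion.
Check t = -288/35: the terms are asymptotic to a nonzero constant times 1/n, so the series diverges by limit comparison with Σ 1/n.

(-288/35, -272/35]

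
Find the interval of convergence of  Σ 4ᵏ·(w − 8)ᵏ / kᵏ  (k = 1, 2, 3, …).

Applying the root test, |a_k|^(1/k) = 4/k → 0.
The limit is 0 for every w, so R = ∞.

(−∞, ∞)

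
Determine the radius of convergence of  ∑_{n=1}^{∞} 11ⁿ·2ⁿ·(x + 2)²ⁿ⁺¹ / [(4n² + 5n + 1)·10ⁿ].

Apply the ratio test: |a_{n+1}| / |a_n| = [(4n² + 5n + 1)/(4(n+1)² + 5(n+1) + 1)] · 11·2/10, which tends to 11/5 as n → ∞.
Writing y = (x + 2)², the series in y has radius 5/11, so |x + 2| < √(5/11) and R = √55/11.

R = √55/11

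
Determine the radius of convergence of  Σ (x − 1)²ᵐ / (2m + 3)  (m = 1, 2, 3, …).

R = 1

By the ratio test, |a_{m+1}/a_m| = (2m + 3)/(2(m+1) + 3) → 1.
Writing y = (x − 1)², the series in y has radius 1, so |x − 1| < √(1) = 1 and R = 1.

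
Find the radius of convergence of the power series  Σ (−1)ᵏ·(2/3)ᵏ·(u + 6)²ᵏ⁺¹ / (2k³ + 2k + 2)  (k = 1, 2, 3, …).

Ratio test: |a_{k+1}/a_k| = [(2k³ + 2k + 2)/(2(k+1)³ + 2(k+1) + 2)] · 2/3 → 2/3 as k → ∞.
Writing y = (u + 6)², the series in y has radius 3/2, so |u + 6| < √(3/2) and R = √6/2.

R = √6/2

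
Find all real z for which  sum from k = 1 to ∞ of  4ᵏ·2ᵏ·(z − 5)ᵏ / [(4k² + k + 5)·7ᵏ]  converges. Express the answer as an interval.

Ratio test: |a_{k+1}/a_k| = [(4k² + k + 5)/(4(k+1)² + (k+1) + 5)] · 4·2/7 → 8/7 as k → ∞.
Thus R = 1/(8/7) = 7/8.
Endpoint z = 47/8: the terms are on the order of 1/k², so the series converges absolutely by comparison with the p-series (p = 2 > 1).
Endpoint z = 33/8: the series is dominated by a constant times Σ 1/k², which converges (p = 2 > 1).

[33/8, 47/8]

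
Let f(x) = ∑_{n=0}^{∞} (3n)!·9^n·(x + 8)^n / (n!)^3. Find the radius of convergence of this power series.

R = 1/243

Ratio test: |a_{n+1}/a_n| = (3n+1)·(3n+2)·(3n+3)/(n+1)³ · 9 → 243 as n → ∞.
Convergence for |x + 8| · 243 < 1, i.e. |x + 8| < 1/243. So R = 1/243.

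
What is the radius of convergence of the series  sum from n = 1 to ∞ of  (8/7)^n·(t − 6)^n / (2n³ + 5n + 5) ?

R = 7/8

Ratio test: |a_{n+1}/a_n| = [(2n³ + 5n + 5)/(2(n+1)³ + 5(n+1) + 5)] · 8/7 → 8/7 as n → ∞.
Thus R = 1/(8/7) = 7/8.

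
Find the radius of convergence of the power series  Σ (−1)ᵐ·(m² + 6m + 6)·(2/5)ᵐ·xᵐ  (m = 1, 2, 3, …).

By the ratio test, |a_{m+1}/a_m| = [((m+1)² + 6(m+1) + 6)/(m² + 6m + 6)] · 2/5 → 2/5.
Thus R = 1/(2/5) = 5/2.

R = 5/2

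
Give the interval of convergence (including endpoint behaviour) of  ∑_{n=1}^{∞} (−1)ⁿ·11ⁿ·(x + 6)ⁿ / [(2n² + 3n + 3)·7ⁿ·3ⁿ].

Apply the ratio test: |a_{n+1}| / |a_n| = [(2n² + 3n + 3)/(2(n+1)² + 3(n+1) + 3)] · 11/(7·3), which tends to 11/21 as n → ∞.
Thus R = 1/(11/21) = 21/11.
Endpoint x = -45/11: the series is dominated by a constant times Σ 1/n², which converges (p = 2 > 1).
When x = -87/11, absolute convergence follows by limit comparison with Σ 1/n².

[-87/11, -45/11]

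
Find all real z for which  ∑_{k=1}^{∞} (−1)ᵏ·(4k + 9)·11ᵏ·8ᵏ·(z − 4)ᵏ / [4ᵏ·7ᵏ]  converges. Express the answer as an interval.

(81/22, 95/22)

Ratio test: |a_{k+1}/a_k| = [(4(k+1) + 9)/(4k + 9)] · 11·8/(4·7) → 22/7 as k → ∞.
The series converges when 22/7 · |z − 4| < 1, giving R = 7/22.
When z = 95/22, the k-th term does not approach 0; divergence by the term test.
Check z = 81/22: the terms do not tend to 0, so the series diverges.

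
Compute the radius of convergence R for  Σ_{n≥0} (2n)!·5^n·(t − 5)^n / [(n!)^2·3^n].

Ratio test: |a_{n+1}/a_n| = (2n+1)·(2n+2)/(n+1)² · 5/3 → 20/3 as n → ∞.
The series converges when 20/3 · |t − 5| < 1, giving R = 3/20.

R = 3/20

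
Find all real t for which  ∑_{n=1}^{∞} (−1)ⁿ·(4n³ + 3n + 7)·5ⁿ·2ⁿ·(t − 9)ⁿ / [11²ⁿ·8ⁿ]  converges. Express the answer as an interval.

The ratio of consecutive coefficients is [(4(n+1)³ + 3(n+1) + 7)/(4n³ + 3n + 7)] · 5·2/(121·8) → 5/484.
Hence the series converges for |t − 9| < 1/(5/484) = 484/5, so the radius of convergence is 484/5.
When t = 529/5, the terms have absolute value of order n³, which does not tend to 0, so the series diverges by the divergence test.
Endpoint t = -439/5: the n-th term does not approach 0; divergence by the term test.

(-439/5, 529/5)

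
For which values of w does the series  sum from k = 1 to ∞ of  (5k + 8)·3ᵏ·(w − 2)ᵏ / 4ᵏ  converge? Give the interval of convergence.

By the ratio test, |a_{k+1}/a_k| = [(5(k+1) + 8)/(5k + 8)] · 3/4 → 3/4.
Convergence for |w − 2| · 3/4 < 1, i.e. |w − 2| < 4/3. So R = 4/3.
At w = 10/3: the terms do not tend to 0, so the series diverges.
At w = 2/3: the k-th term does not approach 0; divergence by the term test.

(2/3, 10/3)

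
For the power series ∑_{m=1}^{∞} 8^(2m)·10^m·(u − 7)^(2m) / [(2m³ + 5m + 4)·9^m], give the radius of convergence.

R = 3√10/80

Apply the ratio test: |a_{m+1}| / |a_m| = [(2m³ + 5m + 4)/(2(m+1)³ + 5(m+1) + 4)] · 64·10/9, which tends to 640/9 as m → ∞.
Writing y = (u − 7)², the series in y has radius 9/640, so |u − 7| < √(9/640) and R = 3√10/80.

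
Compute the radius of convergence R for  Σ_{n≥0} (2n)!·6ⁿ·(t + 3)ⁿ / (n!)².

R = 1/24

By the ratio test, |a_{n+1}/a_n| = (2n+1)·(2n+2)/(n+1)² · 6 → 24.
Thus R = 1/(24) = 1/24.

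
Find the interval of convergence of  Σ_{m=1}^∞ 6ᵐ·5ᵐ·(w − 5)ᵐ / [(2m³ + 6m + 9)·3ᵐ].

Apply the ratio test: |a_{m+1}| / |a_m| = [(2m³ + 6m + 9)/(2(m+1)³ + 6(m+1) + 9)] · 6·5/3, which tends to 10 as m → ∞.
The series converges when 10 · |w − 5| < 1, giving R = 1/10.
Endpoint w = 51/10: absolute convergence follows by limit comparison with Σ 1/m³.
When w = 49/10, the terms are on the order of 1/m³, so the series converges absolutely by comparison with the p-series (p = 3 > 1).

[49/10, 51/10]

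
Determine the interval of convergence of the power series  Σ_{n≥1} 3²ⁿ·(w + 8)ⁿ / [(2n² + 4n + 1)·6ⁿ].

By the ratio test, |a_{n+1}/a_n| = [(2n² + 4n + 1)/(2(n+1)² + 4(n+1) + 1)] · 9/6 → 3/2.
The series converges when 3/2 · |w + 8| < 1, giving R = 2/3.
At w = -22/3: absolute convergence follows by limit comparison with Σ 1/n².
At w = -26/3: the terms are on the order of 1/n², so the series converges absolutely by comparison with the p-series (p = 2 > 1).

[-26/3, -22/3]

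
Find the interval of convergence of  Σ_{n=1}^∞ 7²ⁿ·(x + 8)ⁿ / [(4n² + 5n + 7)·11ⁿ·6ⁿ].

The ratio of consecutive coefficients is [(4n² + 5n + 7)/(4(n+1)² + 5(n+1) + 7)] · 49/(11·6) → 49/66.
The series converges when 49/66 · |x + 8| < 1, giving R = 66/49.
Endpoint x = -326/49: absolute convergence follows by limit comparison with Σ 1/n².
Check x = -458/49: the series is dominated by a constant times Σ 1/n², which converges (p = 2 > 1).

[-458/49, -326/49]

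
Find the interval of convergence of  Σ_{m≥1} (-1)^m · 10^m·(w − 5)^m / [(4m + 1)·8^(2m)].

(-7/5, 57/5]

The ratio of consecutive coefficients is [(4m + 1)/(4(m+1) + 1)] · 10/64 → 5/32.
Thus R = 1/(5/32) = 32/5.
Check w = 57/5: the terms alternate in sign and decrease monotonically to 0 in absolute value (size ~ c/m), so the alternating series test gives convergence.
When w = -7/5, the terms are asymptotic to a nonzero constant times 1/m, so the series diverges by limit comparison with Σ 1/m.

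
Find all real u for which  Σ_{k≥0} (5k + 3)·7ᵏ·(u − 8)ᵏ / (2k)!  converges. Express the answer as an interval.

(−∞, ∞)

Ratio test: |a_{k+1}/a_k| = (5(k+1) + 3)/(5k + 3) · 7 · 1/[(2k+1)·(2k+2)] → 0 as k → ∞.
The limit is 0, so the series converges for all u; R = ∞.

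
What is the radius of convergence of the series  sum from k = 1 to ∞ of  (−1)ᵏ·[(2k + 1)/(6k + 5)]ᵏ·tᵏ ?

R = 3

By the Cauchy root test, |a_k|^(1/k) = (2k + 1)/(6k + 5) → 1/3.
The series converges when 1/3 · |t| < 1, giving R = 3.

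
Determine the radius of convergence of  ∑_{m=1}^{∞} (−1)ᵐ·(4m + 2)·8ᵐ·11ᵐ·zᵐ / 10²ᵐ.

Apply the ratio test: |a_{m+1}| / |a_m| = [(4(m+1) + 2)/(4m + 2)] · 8·11/100, which tends to 22/25 as m → ∞.
Hence the series converges for |z| < 1/(22/25) = 25/22, so the radius of convergence is 25/22.

R = 25/22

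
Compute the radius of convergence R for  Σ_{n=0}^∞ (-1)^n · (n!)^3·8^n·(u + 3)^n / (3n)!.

R = 27/8

The ratio of consecutive coefficients is (n+1)³/[(3n+1)·(3n+2)·(3n+3)] · 8 → 8/27.
The series converges when 8/27 · |u + 3| < 1, giving R = 27/8.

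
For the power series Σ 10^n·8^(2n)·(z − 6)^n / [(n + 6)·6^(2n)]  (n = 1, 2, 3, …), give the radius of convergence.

R = 9/160

Ratio test: |a_{n+1}/a_n| = [(n + 6)/((n+1) + 6)] · 10·64/36 → 160/9 as n → ∞.
Thus R = 1/(160/9) = 9/160.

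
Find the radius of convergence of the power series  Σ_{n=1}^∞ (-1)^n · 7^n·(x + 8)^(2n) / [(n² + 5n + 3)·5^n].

R = √35/7

Ratio test: |a_{n+1}/a_n| = [(n² + 5n + 3)/((n+1)² + 5(n+1) + 3)] · 7/5 → 7/5 as n → ∞.
Writing y = (x + 8)², the series in y has radius 5/7, so |x + 8| < √(5/7) and R = √35/7.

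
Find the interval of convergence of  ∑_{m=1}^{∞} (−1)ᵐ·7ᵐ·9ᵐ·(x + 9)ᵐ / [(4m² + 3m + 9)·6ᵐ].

[-191/21, -187/21]

The ratio of consecutive coefficients is [(4m² + 3m + 9)/(4(m+1)² + 3(m+1) + 9)] · 7·9/6 → 21/2.
Convergence for |x + 9| · 21/2 < 1, i.e. |x + 9| < 2/21. So R = 2/21.
At x = -187/21: absolute convergence follows by limit comparison with Σ 1/m².
At x = -191/21: absolute convergence follows by limit comparison with Σ 1/m².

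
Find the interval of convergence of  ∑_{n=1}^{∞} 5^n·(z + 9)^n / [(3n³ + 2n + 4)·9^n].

The ratio of consecutive coefficients is [(3n³ + 2n + 4)/(3(n+1)³ + 2(n+1) + 4)] · 5/9 → 5/9.
Convergence for |z + 9| · 5/9 < 1, i.e. |z + 9| < 9/5. So R = 9/5.
At z = -36/5: absolute convergence follows by limit comparison with Σ 1/n³.
Endpoint z = -54/5: the series is dominated by a constant times Σ 1/n³, which converges (p = 3 > 1).

[-54/5, -36/5]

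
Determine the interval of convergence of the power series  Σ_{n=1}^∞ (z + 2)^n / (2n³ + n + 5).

Apply the ratio test: |a_{n+1}| / |a_n| = (2n³ + n + 5)/(2(n+1)³ + (n+1) + 5), which tends to 1 as n → ∞.
So the series converges when |z + 2| < 1 and diverges when |z + 2| > 1; R = 1.
At z = -1: the series is dominated by a constant times Σ 1/n³, which converges (p = 3 > 1).
Endpoint z = -3: absolute convergence follows by limit comparison with Σ 1/n³.

[-3, -1]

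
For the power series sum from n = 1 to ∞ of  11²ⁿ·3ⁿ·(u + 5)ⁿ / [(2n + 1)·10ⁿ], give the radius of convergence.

By the ratio test, |a_{n+1}/a_n| = [(2n + 1)/(2(n+1) + 1)] · 121·3/10 → 363/10.
Hence the series converges for |u + 5| < 1/(363/10) = 10/363, so the radius of convergence is 10/363.

R = 10/363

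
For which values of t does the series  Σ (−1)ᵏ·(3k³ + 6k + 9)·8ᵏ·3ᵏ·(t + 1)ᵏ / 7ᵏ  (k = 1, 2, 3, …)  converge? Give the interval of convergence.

By the ratio test, |a_{k+1}/a_k| = [(3(k+1)³ + 6(k+1) + 9)/(3k³ + 6k + 9)] · 8·3/7 → 24/7.
The series converges when 24/7 · |t + 1| < 1, giving R = 7/24.
Endpoint t = -17/24: the terms do not tend to 0, so the series diverges.
Check t = -31/24: the terms do not tend to 0, so the series diverges.

(-31/24, -17/24)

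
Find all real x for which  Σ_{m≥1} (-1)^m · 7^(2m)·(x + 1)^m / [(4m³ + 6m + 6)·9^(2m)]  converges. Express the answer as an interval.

By the ratio test, |a_{m+1}/a_m| = [(4m³ + 6m + 6)/(4(m+1)³ + 6(m+1) + 6)] · 49/81 → 49/81.
Convergence for |x + 1| · 49/81 < 1, i.e. |x + 1| < 81/49. So R = 81/49.
At x = 32/49: the terms are on the order of 1/m³, so the series converges absolutely by comparison with the p-series (p = 3 > 1).
At x = -130/49: the series is dominated by a constant times Σ 1/m³, which converges (p = 3 > 1).

[-130/49, 32/49]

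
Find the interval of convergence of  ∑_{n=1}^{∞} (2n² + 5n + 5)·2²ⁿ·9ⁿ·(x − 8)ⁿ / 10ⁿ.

The ratio of consecutive coefficients is [(2(n+1)² + 5(n+1) + 5)/(2n² + 5n + 5)] · 4·9/10 → 18/5.
Thus R = 1/(18/5) = 5/18.
Check x = 149/18: the n-th term does not approach 0; divergence by the term test.
When x = 139/18, the n-th term does not approach 0; divergence by the term test.

(139/18, 149/18)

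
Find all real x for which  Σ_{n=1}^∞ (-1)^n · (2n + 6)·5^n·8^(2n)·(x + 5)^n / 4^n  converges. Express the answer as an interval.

(-401/80, -399/80)

The ratio of consecutive coefficients is [(2(n+1) + 6)/(2n + 6)] · 5·64/4 → 80.
The series converges when 80 · |x + 5| < 1, giving R = 1/80.
Endpoint x = -399/80: the terms have absolute value of order n, which does not tend to 0, so the series diverges by the divergence test.
Check x = -401/80: the n-th term does not approach 0; divergence by the term test.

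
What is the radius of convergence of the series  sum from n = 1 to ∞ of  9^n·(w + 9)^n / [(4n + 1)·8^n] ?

R = 8/9

By the ratio test, |a_{n+1}/a_n| = [(4n + 1)/(4(n+1) + 1)] · 9/8 → 9/8.
Thus R = 1/(9/8) = 8/9.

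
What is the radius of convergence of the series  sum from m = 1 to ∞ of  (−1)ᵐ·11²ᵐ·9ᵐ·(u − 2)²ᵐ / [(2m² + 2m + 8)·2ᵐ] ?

R = √2/33

Ratio test: |a_{m+1}/a_m| = [(2m² + 2m + 8)/(2(m+1)² + 2(m+1) + 8)] · 121·9/2 → 1089/2 as m → ∞.
Since the exponent of (u − 2) increases by 2 each term, convergence requires |u − 2|² < 2/1089, hence R = √2/33.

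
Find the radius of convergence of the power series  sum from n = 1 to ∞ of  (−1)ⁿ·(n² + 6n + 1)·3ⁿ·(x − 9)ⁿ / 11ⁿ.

R = 11/3

By the ratio test, |a_{n+1}/a_n| = [((n+1)² + 6(n+1) + 1)/(n² + 6n + 1)] · 3/11 → 3/11.
Thus R = 1/(3/11) = 11/3.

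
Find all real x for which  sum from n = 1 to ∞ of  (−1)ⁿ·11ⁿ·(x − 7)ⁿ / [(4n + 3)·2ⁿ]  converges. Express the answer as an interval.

(75/11, 79/11]

By the ratio test, |a_{n+1}/a_n| = [(4n + 3)/(4(n+1) + 3)] · 11/2 → 11/2.
Convergence for |x − 7| · 11/2 < 1, i.e. |x − 7| < 2/11. So R = 2/11.
Endpoint x = 79/11: convergence follows from the alternating series test (terms decrease monotonically to 0).
When x = 75/11, comparison with the harmonic series Σ 1/n shows the series diverges.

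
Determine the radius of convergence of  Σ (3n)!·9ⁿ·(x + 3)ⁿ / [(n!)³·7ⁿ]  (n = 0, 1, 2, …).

By the ratio test, |a_{n+1}/a_n| = (3n+1)·(3n+2)·(3n+3)/(n+1)³ · 9/7 → 243/7.
Hence the series converges for |x + 3| < 1/(243/7) = 7/243, so the radius of convergence is 7/243.

R = 7/243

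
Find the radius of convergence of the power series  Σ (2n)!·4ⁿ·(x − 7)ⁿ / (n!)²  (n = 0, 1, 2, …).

R = 1/16

Ratio test: |a_{n+1}/a_n| = (2n+1)·(2n+2)/(n+1)² · 4 → 16 as n → ∞.
The series converges when 16 · |x − 7| < 1, giving R = 1/16.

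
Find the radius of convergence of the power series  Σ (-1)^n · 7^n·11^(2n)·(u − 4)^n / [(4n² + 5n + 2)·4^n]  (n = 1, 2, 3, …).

Apply the ratio test: |a_{n+1}| / |a_n| = [(4n² + 5n + 2)/(4(n+1)² + 5(n+1) + 2)] · 7·121/4, which tends to 847/4 as n → ∞.
The series converges when 847/4 · |u − 4| < 1, giving R = 4/847.

R = 4/847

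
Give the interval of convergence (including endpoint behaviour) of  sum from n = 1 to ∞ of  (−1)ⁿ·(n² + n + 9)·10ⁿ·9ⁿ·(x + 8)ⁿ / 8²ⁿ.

By the ratio test, |a_{n+1}/a_n| = [((n+1)² + (n+1) + 9)/(n² + n + 9)] · 10·9/64 → 45/32.
The series converges when 45/32 · |x + 8| < 1, giving R = 32/45.
Check x = -328/45: the terms do not tend to 0, so the series diverges.
When x = -392/45, the terms do not tend to 0, so the series diverges.

(-392/45, -328/45)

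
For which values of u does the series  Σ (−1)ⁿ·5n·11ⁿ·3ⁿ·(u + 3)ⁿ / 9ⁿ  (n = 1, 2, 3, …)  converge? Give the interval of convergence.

By the ratio test, |a_{n+1}/a_n| = [5(n+1)/5n] · 11·3/9 → 11/3.
Convergence for |u + 3| · 11/3 < 1, i.e. |u + 3| < 3/11. So R = 3/11.
At u = -30/11: the terms have absolute value of order n, which does not tend to 0, so the series diverges by the divergence test.
When u = -36/11, the terms have absolute value of order n, which does not tend to 0, so the series diverges by the divergence test.

(-36/11, -30/11)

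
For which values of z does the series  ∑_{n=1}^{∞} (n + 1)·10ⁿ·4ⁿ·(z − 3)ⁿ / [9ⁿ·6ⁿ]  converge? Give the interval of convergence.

(33/20, 87/20)

By the ratio test, |a_{n+1}/a_n| = [((n+1) + 1)/(n + 1)] · 10·4/(9·6) → 20/27.
Convergence for |z − 3| · 20/27 < 1, i.e. |z − 3| < 27/20. So R = 27/20.
Endpoint z = 87/20: the terms do not tend to 0, so the series diverges.
At z = 33/20: the terms do not tend to 0, so the series diverges.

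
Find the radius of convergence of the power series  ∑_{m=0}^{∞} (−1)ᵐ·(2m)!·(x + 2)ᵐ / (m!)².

Ratio test: |a_{m+1}/a_m| = (2m+1)·(2m+2)/(m+1)² → 4 as m → ∞.
The series converges when 4 · |x + 2| < 1, giving R = 1/4.

R = 1/4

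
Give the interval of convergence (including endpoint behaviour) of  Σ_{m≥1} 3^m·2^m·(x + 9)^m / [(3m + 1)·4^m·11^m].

[-49/3, -5/3)

Apply the ratio test: |a_{m+1}| / |a_m| = [(3m + 1)/(3(m+1) + 1)] · 3·2/(4·11), which tends to 3/22 as m → ∞.
Convergence for |x + 9| · 3/22 < 1, i.e. |x + 9| < 22/3. So R = 22/3.
When x = -5/3, comparison with the harmonic series Σ 1/m shows the series diverges.
Endpoint x = -49/3: convergence follows from the alternating series test (terms decrease monotonically to 0).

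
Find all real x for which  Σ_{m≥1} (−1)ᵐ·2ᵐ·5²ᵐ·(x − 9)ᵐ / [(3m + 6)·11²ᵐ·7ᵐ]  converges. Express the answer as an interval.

Ratio test: |a_{m+1}/a_m| = [(3m + 6)/(3(m+1) + 6)] · 2·25/(121·7) → 50/847 as m → ∞.
Hence the series converges for |x − 9| < 1/(50/847) = 847/50, so the radius of convergence is 847/50.
When x = 1297/50, convergence follows from the alternating series test (terms decrease monotonically to 0).
At x = -397/50: comparison with the harmonic series Σ 1/m shows the series diverges.

(-397/50, 1297/50]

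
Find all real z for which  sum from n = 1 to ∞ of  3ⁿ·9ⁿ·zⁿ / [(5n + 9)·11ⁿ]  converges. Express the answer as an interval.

By the ratio test, |a_{n+1}/a_n| = [(5n + 9)/(5(n+1) + 9)] · 3·9/11 → 27/11.
Hence the series converges for |z| < 1/(27/11) = 11/27, so the radius of convergence is 11/27.
When z = 11/27, comparison with the harmonic series Σ 1/n shows the series diverges.
Endpoint z = -11/27: the terms alternate in sign and decrease monotonically to 0 in absolute value (size ~ c/n), so the alternating series test gives convergence.

[-11/27, 11/27)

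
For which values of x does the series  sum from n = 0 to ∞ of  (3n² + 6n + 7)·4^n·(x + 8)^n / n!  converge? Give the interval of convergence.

By the ratio test, |a_{n+1}/a_n| = (3(n+1)² + 6(n+1) + 7)/(3n² + 6n + 7) · 4 · 1/(n+1) → 0.
The ratio tends to 0 regardless of x, hence R = ∞.

(−∞, ∞)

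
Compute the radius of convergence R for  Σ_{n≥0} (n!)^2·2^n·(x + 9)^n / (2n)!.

Apply the ratio test: |a_{n+1}| / |a_n| = (n+1)²/[(2n+1)·(2n+2)] · 2, which tends to 1/2 as n → ∞.
The series converges when 1/2 · |x + 9| < 1, giving R = 2.

R = 2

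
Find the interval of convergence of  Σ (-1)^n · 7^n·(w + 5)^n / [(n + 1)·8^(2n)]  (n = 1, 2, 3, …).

By the ratio test, |a_{n+1}/a_n| = [(n + 1)/((n+1) + 1)] · 7/64 → 7/64.
Convergence for |w + 5| · 7/64 < 1, i.e. |w + 5| < 64/7. So R = 64/7.
At w = 29/7: the terms alternate in sign and decrease monotonically to 0 in absolute value (size ~ c/n), so the alternating series test gives convergence.
At w = -99/7: the terms behave like c/n; limit comparison with the harmonic series gives divergence.

(-99/7, 29/7]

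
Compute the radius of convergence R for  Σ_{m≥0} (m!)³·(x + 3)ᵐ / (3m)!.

R = 27

Ratio test: |a_{m+1}/a_m| = (m+1)³/[(3m+1)·(3m+2)·(3m+3)] → 1/27 as m → ∞.
The series converges when 1/27 · |x + 3| < 1, giving R = 27.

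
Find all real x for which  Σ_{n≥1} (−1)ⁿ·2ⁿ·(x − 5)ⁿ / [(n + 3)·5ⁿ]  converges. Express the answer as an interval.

(5/2, 15/2]

The ratio of consecutive coefficients is [(n + 3)/((n+1) + 3)] · 2/5 → 2/5.
Convergence for |x − 5| · 2/5 < 1, i.e. |x − 5| < 5/2. So R = 5/2.
Check x = 15/2: the terms alternate in sign and decrease monotonically to 0 in absolute value (size ~ c/n), so the alternating series test gives convergence.
Endpoint x = 5/2: comparison with the harmonic series Σ 1/n shows the series diverges.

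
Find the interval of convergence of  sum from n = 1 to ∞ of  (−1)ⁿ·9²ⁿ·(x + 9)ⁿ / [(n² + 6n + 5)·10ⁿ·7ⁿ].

[-799/81, -659/81]

The ratio of consecutive coefficients is [(n² + 6n + 5)/((n+1)² + 6(n+1) + 5)] · 81/(10·7) → 81/70.
Convergence for |x + 9| · 81/70 < 1, i.e. |x + 9| < 70/81. So R = 70/81.
When x = -659/81, the terms are on the order of 1/n², so the series converges absolutely by comparison with the p-series (p = 2 > 1).
Endpoint x = -799/81: the series is dominated by a constant times Σ 1/n², which converges (p = 2 > 1).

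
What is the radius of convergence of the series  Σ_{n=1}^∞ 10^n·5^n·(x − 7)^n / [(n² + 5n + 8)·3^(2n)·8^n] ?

R = 36/25

The ratio of consecutive coefficients is [(n² + 5n + 8)/((n+1)² + 5(n+1) + 8)] · 10·5/(9·8) → 25/36.
The series converges when 25/36 · |x − 7| < 1, giving R = 36/25.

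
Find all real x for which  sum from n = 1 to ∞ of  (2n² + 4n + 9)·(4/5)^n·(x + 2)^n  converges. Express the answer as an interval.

(-13/4, -3/4)

Ratio test: |a_{n+1}/a_n| = [(2(n+1)² + 4(n+1) + 9)/(2n² + 4n + 9)] · 4/5 → 4/5 as n → ∞.
Thus R = 1/(4/5) = 5/4.
At x = -3/4: the terms have absolute value of order n², which does not tend to 0, so the series diverges by the divergence test.
Check x = -13/4: the terms have absolute value of order n², which does not tend to 0, so the series diverges by the divergence test.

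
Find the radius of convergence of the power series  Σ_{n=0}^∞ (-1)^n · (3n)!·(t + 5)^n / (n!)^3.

By the ratio test, |a_{n+1}/a_n| = (3n+1)·(3n+2)·(3n+3)/(n+1)³ → 27.
Convergence for |t + 5| · 27 < 1, i.e. |t + 5| < 1/27. So R = 1/27.

R = 1/27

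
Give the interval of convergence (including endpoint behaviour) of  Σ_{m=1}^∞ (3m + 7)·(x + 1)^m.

(-2, 0)

By the ratio test, |a_{m+1}/a_m| = (3(m+1) + 7)/(3m + 7) → 1.
Convergence for |x + 1| < 1, so R = 1.
When x = 0, the terms do not tend to 0, so the series diverges.
Check x = -2: the terms do not tend to 0, so the series diverges.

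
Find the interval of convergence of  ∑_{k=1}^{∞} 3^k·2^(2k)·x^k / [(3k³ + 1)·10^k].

The ratio of consecutive coefficients is [(3k³ + 1)/(3(k+1)³ + 1)] · 3·4/10 → 6/5.
Hence the series converges for |x| < 1/(6/5) = 5/6, so the radius of convergence is 5/6.
Endpoint x = 5/6: absolute convergence follows by limit comparison with Σ 1/k³.
Endpoint x = -5/6: the terms are on the order of 1/k³, so the series converges absolutely by comparison with the p-series (p = 3 > 1).

[-5/6, 5/6]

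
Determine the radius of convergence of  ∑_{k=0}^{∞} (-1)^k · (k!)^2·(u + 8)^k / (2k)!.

R = 4

The ratio of consecutive coefficients is (k+1)²/[(2k+1)·(2k+2)] → 1/4.
Thus R = 1/(1/4) = 4.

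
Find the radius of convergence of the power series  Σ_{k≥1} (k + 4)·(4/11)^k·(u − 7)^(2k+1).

R = √11/2

The ratio of consecutive coefficients is [((k+1) + 4)/(k + 4)] · 4/11 → 4/11.
Successive powers of (u − 7) differ by 2, so the series converges when |u − 7|² · 4/11 < 1, i.e. |u − 7| < √(11/4). So R = √11/2.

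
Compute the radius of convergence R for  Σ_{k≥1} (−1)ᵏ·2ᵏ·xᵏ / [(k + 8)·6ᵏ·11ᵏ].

Ratio test: |a_{k+1}/a_k| = [(k + 8)/((k+1) + 8)] · 2/(6·11) → 1/33 as k → ∞.
Hence the series converges for |x| < 1/(1/33) = 33, so the radius of convergence is 33.

R = 33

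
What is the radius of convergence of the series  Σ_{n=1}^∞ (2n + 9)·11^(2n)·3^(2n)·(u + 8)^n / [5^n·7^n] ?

R = 35/1089

By the ratio test, |a_{n+1}/a_n| = [(2(n+1) + 9)/(2n + 9)] · 121·9/(5·7) → 1089/35.
The series converges when 1089/35 · |u + 8| < 1, giving R = 35/1089.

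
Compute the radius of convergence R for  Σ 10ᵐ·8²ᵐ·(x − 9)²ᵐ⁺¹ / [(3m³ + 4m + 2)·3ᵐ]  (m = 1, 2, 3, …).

Ratio test: |a_{m+1}/a_m| = [(3m³ + 4m + 2)/(3(m+1)³ + 4(m+1) + 2)] · 10·64/3 → 640/3 as m → ∞.
Writing y = (x − 9)², the series in y has radius 3/640, so |x − 9| < √(3/640) and R = √30/80.

R = √30/80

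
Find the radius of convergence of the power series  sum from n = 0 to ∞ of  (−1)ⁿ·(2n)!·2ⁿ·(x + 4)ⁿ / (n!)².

R = 1/8

Apply the ratio test: |a_{n+1}| / |a_n| = (2n+1)·(2n+2)/(n+1)² · 2, which tends to 8 as n → ∞.
Convergence for |x + 4| · 8 < 1, i.e. |x + 4| < 1/8. So R = 1/8.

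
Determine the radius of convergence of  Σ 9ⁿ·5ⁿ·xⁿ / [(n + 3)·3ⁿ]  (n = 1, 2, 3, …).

Ratio test: |a_{n+1}/a_n| = [(n + 3)/((n+1) + 3)] · 9·5/3 → 15 as n → ∞.
Convergence for |x| · 15 < 1, i.e. |x| < 1/15. So R = 1/15.

R = 1/15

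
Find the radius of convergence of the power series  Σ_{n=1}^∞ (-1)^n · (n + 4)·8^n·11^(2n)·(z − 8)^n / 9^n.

By the ratio test, |a_{n+1}/a_n| = [((n+1) + 4)/(n + 4)] · 8·121/9 → 968/9.
Convergence for |z − 8| · 968/9 < 1, i.e. |z − 8| < 9/968. So R = 9/968.

R = 9/968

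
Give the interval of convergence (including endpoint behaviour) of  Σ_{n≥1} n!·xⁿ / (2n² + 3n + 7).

{0}

The ratio of consecutive coefficients is (n+1) · (2n² + 3n + 7)/(2(n+1)² + 3(n+1) + 7) → ∞.
Since the ratio → ∞, the series diverges for every x ≠ 0, and R = 0.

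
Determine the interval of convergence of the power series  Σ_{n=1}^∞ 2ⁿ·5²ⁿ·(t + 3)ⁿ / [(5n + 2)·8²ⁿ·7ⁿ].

The ratio of consecutive coefficients is [(5n + 2)/(5(n+1) + 2)] · 2·25/(64·7) → 25/224.
The series converges when 25/224 · |t + 3| < 1, giving R = 224/25.
Endpoint t = 149/25: comparison with the harmonic series Σ 1/n shows the series diverges.
Endpoint t = -299/25: an alternating series whose terms decrease to 0 in absolute value, so it converges by the Leibniz criterion.

[-299/25, 149/25)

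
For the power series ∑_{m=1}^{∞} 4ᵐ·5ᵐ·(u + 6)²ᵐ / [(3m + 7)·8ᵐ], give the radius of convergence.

R = √10/5

Apply the ratio test: |a_{m+1}| / |a_m| = [(3m + 7)/(3(m+1) + 7)] · 4·5/8, which tends to 5/2 as m → ∞.
Successive powers of (u + 6) differ by 2, so the series converges when |u + 6|² · 5/2 < 1, i.e. |u + 6| < √(2/5). So R = √10/5.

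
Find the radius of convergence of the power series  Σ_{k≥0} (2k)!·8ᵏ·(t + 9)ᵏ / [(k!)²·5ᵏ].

Ratio test: |a_{k+1}/a_k| = (2k+1)·(2k+2)/(k+1)² · 8/5 → 32/5 as k → ∞.
Hence the series converges for |t + 9| < 1/(32/5) = 5/32, so the radius of convergence is 5/32.

R = 5/32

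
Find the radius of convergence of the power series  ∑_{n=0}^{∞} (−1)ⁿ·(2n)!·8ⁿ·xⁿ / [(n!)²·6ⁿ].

Apply the ratio test: |a_{n+1}| / |a_n| = (2n+1)·(2n+2)/(n+1)² · 8/6, which tends to 16/3 as n → ∞.
Convergence for |x| · 16/3 < 1, i.e. |x| < 3/16. So R = 3/16.

R = 3/16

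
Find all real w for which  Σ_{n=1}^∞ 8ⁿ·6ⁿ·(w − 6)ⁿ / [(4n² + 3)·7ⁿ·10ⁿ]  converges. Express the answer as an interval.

[109/24, 179/24]

By the ratio test, |a_{n+1}/a_n| = [(4n² + 3)/(4(n+1)² + 3)] · 8·6/(7·10) → 24/35.
The series converges when 24/35 · |w − 6| < 1, giving R = 35/24.
When w = 179/24, the terms are on the order of 1/n², so the series converges absolutely by comparison with the p-series (p = 2 > 1).
When w = 109/24, the terms are on the order of 1/n², so the series converges absolutely by comparison with the p-series (p = 2 > 1).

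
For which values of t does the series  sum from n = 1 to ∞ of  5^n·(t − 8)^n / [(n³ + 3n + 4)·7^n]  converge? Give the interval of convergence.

[33/5, 47/5]

Ratio test: |a_{n+1}/a_n| = [(n³ + 3n + 4)/((n+1)³ + 3(n+1) + 4)] · 5/7 → 5/7 as n → ∞.
Hence the series converges for |t − 8| < 1/(5/7) = 7/5, so the radius of convergence is 7/5.
Check t = 47/5: the series is dominated by a constant times Σ 1/n³, which converges (p = 3 > 1).
When t = 33/5, the series is dominated by a constant times Σ 1/n³, which converges (p = 3 > 1).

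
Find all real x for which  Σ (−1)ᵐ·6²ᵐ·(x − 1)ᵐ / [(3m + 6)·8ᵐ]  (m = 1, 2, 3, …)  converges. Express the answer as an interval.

By the ratio test, |a_{m+1}/a_m| = [(3m + 6)/(3(m+1) + 6)] · 36/8 → 9/2.
Convergence for |x − 1| · 9/2 < 1, i.e. |x − 1| < 2/9. So R = 2/9.
When x = 11/9, the terms alternate in sign and decrease monotonically to 0 in absolute value (size ~ c/m), so the alternating series test gives convergence.
When x = 7/9, the terms are asymptotic to a nonzero constant times 1/m, so the series diverges by limit comparison with Σ 1/m.

(7/9, 11/9]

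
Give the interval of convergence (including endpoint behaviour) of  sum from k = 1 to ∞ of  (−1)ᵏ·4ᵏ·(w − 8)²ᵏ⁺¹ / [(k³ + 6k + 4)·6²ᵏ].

[5, 11]

Apply the ratio test: |a_{k+1}| / |a_k| = [(k³ + 6k + 4)/((k+1)³ + 6(k+1) + 4)] · 4/36, which tends to 1/9 as k → ∞.
Successive powers of (w − 8) differ by 2, so the series converges when |w − 8|² · 1/9 < 1, i.e. |w − 8| < √(9) = 3. So R = 3.
Endpoint w = 11: the series is dominated by a constant times Σ 1/k³, which converges (p = 3 > 1).
Endpoint w = 5: the series is dominated by a constant times Σ 1/k³, which converges (p = 3 > 1).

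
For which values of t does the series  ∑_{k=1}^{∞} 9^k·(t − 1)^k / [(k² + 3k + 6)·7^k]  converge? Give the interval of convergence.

[2/9, 16/9]

Ratio test: |a_{k+1}/a_k| = [(k² + 3k + 6)/((k+1)² + 3(k+1) + 6)] · 9/7 → 9/7 as k → ∞.
Hence the series converges for |t − 1| < 1/(9/7) = 7/9, so the radius of convergence is 7/9.
Check t = 16/9: the terms are on the order of 1/k², so the series converges absolutely by comparison with the p-series (p = 2 > 1).
Check t = 2/9: the series is dominated by a constant times Σ 1/k², which converges (p = 2 > 1).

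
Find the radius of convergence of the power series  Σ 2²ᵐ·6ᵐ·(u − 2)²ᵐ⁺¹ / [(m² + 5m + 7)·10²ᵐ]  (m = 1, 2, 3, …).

R = 5√6/6

Apply the ratio test: |a_{m+1}| / |a_m| = [(m² + 5m + 7)/((m+1)² + 5(m+1) + 7)] · 4·6/100, which tends to 6/25 as m → ∞.
Successive powers of (u − 2) differ by 2, so the series converges when |u − 2|² · 6/25 < 1, i.e. |u − 2| < √(25/6). So R = 5√6/6.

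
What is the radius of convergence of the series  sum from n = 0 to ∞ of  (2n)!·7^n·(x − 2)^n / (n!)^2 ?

R = 1/28

Ratio test: |a_{n+1}/a_n| = (2n+1)·(2n+2)/(n+1)² · 7 → 28 as n → ∞.
Hence the series converges for |x − 2| < 1/(28) = 1/28, so the radius of convergence is 1/28.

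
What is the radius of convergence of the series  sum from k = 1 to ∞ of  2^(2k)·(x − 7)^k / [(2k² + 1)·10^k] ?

R = 5/2

The ratio of consecutive coefficients is [(2k² + 1)/(2(k+1)² + 1)] · 4/10 → 2/5.
Hence the series converges for |x − 7| < 1/(2/5) = 5/2, so the radius of convergence is 5/2.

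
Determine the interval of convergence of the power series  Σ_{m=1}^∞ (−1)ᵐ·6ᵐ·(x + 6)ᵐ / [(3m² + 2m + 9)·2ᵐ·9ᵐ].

[-9, -3]

The ratio of consecutive coefficients is [(3m² + 2m + 9)/(3(m+1)² + 2(m+1) + 9)] · 6/(2·9) → 1/3.
Hence the series converges for |x + 6| < 1/(1/3) = 3, so the radius of convergence is 3.
Endpoint x = -3: absolute convergence follows by limit comparison with Σ 1/m².
Check x = -9: the terms are on the order of 1/m², so the series converges absolutely by comparison with the p-series (p = 2 > 1).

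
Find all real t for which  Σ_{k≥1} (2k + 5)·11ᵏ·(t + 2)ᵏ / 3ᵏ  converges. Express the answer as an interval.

Ratio test: |a_{k+1}/a_k| = [(2(k+1) + 5)/(2k + 5)] · 11/3 → 11/3 as k → ∞.
Convergence for |t + 2| · 11/3 < 1, i.e. |t + 2| < 3/11. So R = 3/11.
When t = -19/11, the terms do not tend to 0, so the series diverges.
At t = -25/11: the terms do not tend to 0, so the series diverges.

(-25/11, -19/11)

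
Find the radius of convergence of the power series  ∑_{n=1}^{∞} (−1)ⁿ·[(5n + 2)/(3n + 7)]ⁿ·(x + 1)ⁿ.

R = 3/5

Root test: |a_n|^(1/n) = (5n + 2)/(3n + 7) → 5/3.
The series converges when 5/3 · |x + 1| < 1, giving R = 3/5.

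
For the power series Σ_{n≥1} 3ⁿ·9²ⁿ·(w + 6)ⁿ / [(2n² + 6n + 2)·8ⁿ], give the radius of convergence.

By the ratio test, |a_{n+1}/a_n| = [(2n² + 6n + 2)/(2(n+1)² + 6(n+1) + 2)] · 3·81/8 → 243/8.
Hence the series converges for |w + 6| < 1/(243/8) = 8/243, so the radius of convergence is 8/243.

R = 8/243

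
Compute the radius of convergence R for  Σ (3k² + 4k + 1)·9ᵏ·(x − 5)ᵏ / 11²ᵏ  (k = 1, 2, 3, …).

By the ratio test, |a_{k+1}/a_k| = [(3(k+1)² + 4(k+1) + 1)/(3k² + 4k + 1)] · 9/121 → 9/121.
The series converges when 9/121 · |x − 5| < 1, giving R = 121/9.

R = 121/9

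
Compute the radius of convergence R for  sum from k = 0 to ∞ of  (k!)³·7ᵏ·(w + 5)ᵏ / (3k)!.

By the ratio test, |a_{k+1}/a_k| = (k+1)³/[(3k+1)·(3k+2)·(3k+3)] · 7 → 7/27.
Thus R = 1/(7/27) = 27/7.

R = 27/7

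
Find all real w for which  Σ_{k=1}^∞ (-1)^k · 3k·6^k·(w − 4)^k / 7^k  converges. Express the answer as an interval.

(17/6, 31/6)

Apply the ratio test: |a_{k+1}| / |a_k| = [3(k+1)/3k] · 6/7, which tends to 6/7 as k → ∞.
Hence the series converges for |w − 4| < 1/(6/7) = 7/6, so the radius of convergence is 7/6.
Endpoint w = 31/6: the terms have absolute value of order k, which does not tend to 0, so the series diverges by the divergence test.
At w = 17/6: the terms do not tend to 0, so the series diverges.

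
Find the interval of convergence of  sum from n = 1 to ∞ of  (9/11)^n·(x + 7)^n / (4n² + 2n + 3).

[-74/9, -52/9]

Ratio test: |a_{n+1}/a_n| = [(4n² + 2n + 3)/(4(n+1)² + 2(n+1) + 3)] · 9/11 → 9/11 as n → ∞.
Hence the series converges for |x + 7| < 1/(9/11) = 11/9, so the radius of convergence is 11/9.
Endpoint x = -52/9: absolute convergence follows by limit comparison with Σ 1/n².
Check x = -74/9: the terms are on the order of 1/n², so the series converges absolutely by comparison with the p-series (p = 2 > 1).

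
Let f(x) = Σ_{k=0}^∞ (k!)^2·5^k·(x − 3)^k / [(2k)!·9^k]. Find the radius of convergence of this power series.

R = 36/5

Apply the ratio test: |a_{k+1}| / |a_k| = (k+1)²/[(2k+1)·(2k+2)] · 5/9, which tends to 5/36 as k → ∞.
The series converges when 5/36 · |x − 3| < 1, giving R = 36/5.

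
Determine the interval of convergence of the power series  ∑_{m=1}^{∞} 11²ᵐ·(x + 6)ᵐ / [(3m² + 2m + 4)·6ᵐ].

[-732/121, -720/121]

Ratio test: |a_{m+1}/a_m| = [(3m² + 2m + 4)/(3(m+1)² + 2(m+1) + 4)] · 121/6 → 121/6 as m → ∞.
Thus R = 1/(121/6) = 6/121.
At x = -720/121: absolute convergence follows by limit comparison with Σ 1/m².
Endpoint x = -732/121: absolute convergence follows by limit comparison with Σ 1/m².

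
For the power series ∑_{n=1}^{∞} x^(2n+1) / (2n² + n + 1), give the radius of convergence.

R = 1

The ratio of consecutive coefficients is (2n² + n + 1)/(2(n+1)² + (n+1) + 1) → 1.
Successive powers of x differ by 2, so the series converges when |x|² · 1 < 1, i.e. |x| < √(1) = 1. So R = 1.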